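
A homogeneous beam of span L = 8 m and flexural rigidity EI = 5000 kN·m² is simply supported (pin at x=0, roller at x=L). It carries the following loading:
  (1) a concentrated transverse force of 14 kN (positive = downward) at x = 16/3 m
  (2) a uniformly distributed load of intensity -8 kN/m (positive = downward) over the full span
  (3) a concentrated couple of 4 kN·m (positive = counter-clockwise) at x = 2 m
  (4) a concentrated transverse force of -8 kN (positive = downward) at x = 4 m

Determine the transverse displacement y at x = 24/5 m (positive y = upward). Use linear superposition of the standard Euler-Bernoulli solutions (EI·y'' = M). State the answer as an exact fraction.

y(24/5) = 783938/10546875 m

Load 1 — point force P=14 kN at a=16/3 m (b=L-a=8/3):
  y_1 = -Pbx(L²-b²-x²)/(6LEI)  [x≤a] = -14·(8/3)·(24/5)·(8²-(8/3)²-(24/5)²)/(6·8·5000) = -53312/2109375 m
Load 2 — uniform load w=-8 kN/m over full span:
  y_2 = -wx(L³-2Lx²+x³)/(24EI) = -(-8)·(24/5)·(8³-2·8·(24/5)²+(24/5)³)/(24·5000) = 31744/390625 m
Load 3 — applied couple M₀=4 kN·m at a=2 m (b=L-a=6):
  y_3 = (M₀x³/(6L)-M₀(x-a)²/2+C₁x)/EI  [x>a] with C₁=M₀(3b²-L²)/(6L)=11/3 = (4·(24/5)³/(6·8)-4·((24/5)-2)²/2+(11/3)·(24/5))/5000 = 174/78125 m
Load 4 — point force P=-8 kN at a=4 m (b=L-a=4):
  y_4 = -Pa(L-x)(2Lx-a²-x²)/(6LEI)  [x>a] = -(-8)·4·(8-(24/5))·(2·8·(24/5)-4²-(24/5)²)/(6·8·5000) = 3776/234375 m
Superposition: y = Σ y_i = 783938/10546875 m ≈ 0.074329 m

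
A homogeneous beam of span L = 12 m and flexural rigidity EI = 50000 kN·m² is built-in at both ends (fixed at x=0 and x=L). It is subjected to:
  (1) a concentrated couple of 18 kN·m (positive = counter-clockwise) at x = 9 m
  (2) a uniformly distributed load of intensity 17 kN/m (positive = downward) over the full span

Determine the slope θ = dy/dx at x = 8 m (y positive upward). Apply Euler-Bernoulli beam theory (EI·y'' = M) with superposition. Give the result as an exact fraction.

Load 1 — applied couple M₀=18 kN·m at a=9 m (b=L-a=3):
  θ_1 = (R_Ax²/2 - M_Ax)/EI  [x≤a] with R_A=27/16, M_A=45/8 = ((27/16)·8²/2 - (45/8)·8)/50000 = 9/50000 rad
Load 2 — uniform load w=17 kN/m over full span:
  θ_2 = -wx(L-x)(L-2x)/(12EI) = -17·8·(12-8)·(12-2·8)/(12·50000) = 34/9375 rad
Superposition: θ = Σ θ_i = 571/150000 rad ≈ 0.003807 rad

θ(8) = 571/150000 rad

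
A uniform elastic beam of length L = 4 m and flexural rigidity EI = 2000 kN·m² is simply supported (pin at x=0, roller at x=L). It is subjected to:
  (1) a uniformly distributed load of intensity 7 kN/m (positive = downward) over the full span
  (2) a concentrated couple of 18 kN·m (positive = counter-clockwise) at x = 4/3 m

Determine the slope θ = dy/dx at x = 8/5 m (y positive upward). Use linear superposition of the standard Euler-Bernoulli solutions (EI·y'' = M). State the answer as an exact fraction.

θ(8/5) = -53/187500 rad

Load 1 — uniform load w=7 kN/m over full span:
  θ_1 = -w(L³-6Lx²+4x³)/(24EI) = -7·(4³-6·4·(8/5)²+4·(8/5)³)/(24·2000) = -259/93750 rad
Load 2 — applied couple M₀=18 kN·m at a=4/3 m (b=L-a=8/3):
  θ_2 = (M₀x²/(2L)-M₀(x-a)+C₁)/EI  [x>a] with C₁=M₀(3b²-L²)/(6L)=4 = (18·(8/5)²/(2·4)-18·((8/5)-(4/3))+4)/2000 = 31/12500 rad
Superposition: θ = Σ θ_i = -53/187500 rad ≈ -0.000283 rad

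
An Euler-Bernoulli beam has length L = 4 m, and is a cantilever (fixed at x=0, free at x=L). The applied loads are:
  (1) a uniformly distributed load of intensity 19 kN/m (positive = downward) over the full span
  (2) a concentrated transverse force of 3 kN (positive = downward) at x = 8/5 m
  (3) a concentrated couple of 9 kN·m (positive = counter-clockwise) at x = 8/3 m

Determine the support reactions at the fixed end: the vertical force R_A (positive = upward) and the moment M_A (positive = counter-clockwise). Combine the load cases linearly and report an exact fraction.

Load 1 — uniform load w=19 kN/m over full span:
  R_A = wL = 19·4 = 76 kN
  M_A = wL²/2 = 19·4²/2 = 152 kN·m
Load 2 — point force P=3 kN at a=8/5 m (b=L-a=12/5):
  R_A = P = 3 kN
  M_A = Pa = 3·(8/5) = 24/5 kN·m
Load 3 — applied couple M₀=9 kN·m at a=8/3 m (b=L-a=4/3):
  R_A = 0 kN
  M_A = -M₀ = -9 kN·m
Superposition: R_A = 79 kN, M_A = 739/5 kN·m

R_A = 79 kN, M_A = 739/5 kN·m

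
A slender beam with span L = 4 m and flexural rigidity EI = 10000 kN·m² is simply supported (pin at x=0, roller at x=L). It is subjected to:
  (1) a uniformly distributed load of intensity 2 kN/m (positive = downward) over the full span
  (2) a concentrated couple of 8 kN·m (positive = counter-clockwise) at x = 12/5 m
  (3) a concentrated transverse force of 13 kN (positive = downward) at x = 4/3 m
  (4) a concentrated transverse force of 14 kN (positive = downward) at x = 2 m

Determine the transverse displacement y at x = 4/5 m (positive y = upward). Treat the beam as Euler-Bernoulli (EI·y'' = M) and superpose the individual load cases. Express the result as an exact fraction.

Load 1 — uniform load w=2 kN/m over full span:
  y_1 = -wx(L³-2Lx²+x³)/(24EI) = -2·(4/5)·(4³-2·4·(4/5)²+(4/5)³)/(24·10000) = -464/1171875 m
Load 2 — applied couple M₀=8 kN·m at a=12/5 m (b=L-a=8/5):
  y_2 = (M₀x³/(6L)+C₁x)/EI  [x≤a] with C₁=M₀(3b²-L²)/(6L)=-208/75 = (8·(4/5)³/(6·4)+(-208/75)·(4/5))/10000 = -16/78125 m
Load 3 — point force P=13 kN at a=4/3 m (b=L-a=8/3):
  y_3 = -Pbx(L²-b²-x²)/(6LEI)  [x≤a] = -13·(8/3)·(4/5)·(4²-(8/3)²-(4/5)²)/(6·4·10000) = -6032/6328125 m
Load 4 — point force P=14 kN at a=2 m (b=L-a=2):
  y_4 = -Pbx(L²-b²-x²)/(6LEI)  [x≤a] = -14·2·(4/5)·(4²-2²-(4/5)²)/(6·4·10000) = -497/468750 m
Superposition: y = Σ y_i = -165431/63281250 m ≈ -0.002614 m

y(4/5) = -165431/63281250 m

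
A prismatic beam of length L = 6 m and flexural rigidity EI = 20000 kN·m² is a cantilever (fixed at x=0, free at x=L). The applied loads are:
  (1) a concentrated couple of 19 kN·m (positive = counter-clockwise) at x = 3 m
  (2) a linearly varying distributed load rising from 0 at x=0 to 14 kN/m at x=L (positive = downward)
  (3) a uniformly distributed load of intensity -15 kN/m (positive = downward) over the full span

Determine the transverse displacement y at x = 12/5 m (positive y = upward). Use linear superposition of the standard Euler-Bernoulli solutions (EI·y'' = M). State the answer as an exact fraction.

y(12/5) = 502101/39062500 m

Load 1 — applied couple M₀=19 kN·m at a=3 m (b=L-a=3):
  y_1 = M₀x²/(2EI)  [x≤a] = 19·(12/5)²/(2·20000) = 171/62500 m
Load 2 — triangular load w₀=14 kN/m (0→w₀ over full span):
  y_2 = (w₀Lx³/12-w₀L²x²/6-w₀x⁵/(120L))/EI = (14·6·(12/5)³/12-14·6²·(12/5)²/6-14·(12/5)⁵/(120·6))/20000 = -189756/9765625 m
Load 3 — uniform load w=-15 kN/m over full span:
  y_3 = -wx²(x²-4Lx+6L²)/(24EI) = -(-15)·(12/5)²·((12/5)²-4·6·(12/5)+6·6²)/(24·20000) = 4617/156250 m
Superposition: y = Σ y_i = 502101/39062500 m ≈ 0.012854 m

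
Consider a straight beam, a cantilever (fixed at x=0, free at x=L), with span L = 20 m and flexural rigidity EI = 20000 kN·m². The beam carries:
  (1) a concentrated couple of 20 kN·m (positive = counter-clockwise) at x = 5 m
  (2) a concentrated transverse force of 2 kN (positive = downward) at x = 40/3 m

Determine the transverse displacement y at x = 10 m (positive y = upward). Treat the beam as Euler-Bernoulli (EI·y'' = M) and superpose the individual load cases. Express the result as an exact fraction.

Load 1 — applied couple M₀=20 kN·m at a=5 m (b=L-a=15):
  y_1 = M₀a(2x-a)/(2EI)  [x>a] = 20·5·(2·10-5)/(2·20000) = 3/80 m
Load 2 — point force P=2 kN at a=40/3 m (b=L-a=20/3):
  y_2 = -Px²(3a-x)/(6EI)  [x≤a] = -2·10²·(3·(40/3)-10)/(6·20000) = -1/20 m
Superposition: y = Σ y_i = -1/80 m ≈ -0.012500 m

y(10) = -1/80 m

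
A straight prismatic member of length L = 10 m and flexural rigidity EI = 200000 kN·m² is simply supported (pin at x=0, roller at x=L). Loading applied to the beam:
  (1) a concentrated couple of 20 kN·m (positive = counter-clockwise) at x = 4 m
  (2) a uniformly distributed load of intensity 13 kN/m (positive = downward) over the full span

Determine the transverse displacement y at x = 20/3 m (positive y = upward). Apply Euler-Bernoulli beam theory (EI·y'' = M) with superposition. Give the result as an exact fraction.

y(20/3) = -17323/2430000 m

Load 1 — applied couple M₀=20 kN·m at a=4 m (b=L-a=6):
  y_1 = (M₀x³/(6L)-M₀(x-a)²/2+C₁x)/EI  [x>a] with C₁=M₀(3b²-L²)/(6L)=8/3 = (20·(20/3)³/(6·10)-20·((20/3)-4)²/2+(8/3)·(20/3))/200000 = 23/101250 m
Load 2 — uniform load w=13 kN/m over full span:
  y_2 = -wx(L³-2Lx²+x³)/(24EI) = -13·(20/3)·(10³-2·10·(20/3)²+(20/3)³)/(24·200000) = -143/19440 m
Superposition: y = Σ y_i = -17323/2430000 m ≈ -0.007129 m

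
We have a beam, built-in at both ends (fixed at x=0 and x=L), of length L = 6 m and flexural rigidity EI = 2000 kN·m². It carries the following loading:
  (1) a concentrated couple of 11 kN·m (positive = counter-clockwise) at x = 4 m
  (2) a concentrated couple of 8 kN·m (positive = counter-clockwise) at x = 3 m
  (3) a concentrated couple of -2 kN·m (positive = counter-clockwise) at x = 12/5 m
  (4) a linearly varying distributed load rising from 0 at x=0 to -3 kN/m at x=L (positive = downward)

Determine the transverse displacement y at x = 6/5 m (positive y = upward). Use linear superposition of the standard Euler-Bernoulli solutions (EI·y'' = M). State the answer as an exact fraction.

y(6/5) = -7349/15625000 m

Load 1 — applied couple M₀=11 kN·m at a=4 m (b=L-a=2):
  y_1 = (R_Ax³/6 - M_Ax²/2)/EI  [x≤a] with R_A=22/9, M_A=11/3 = ((22/9)·(6/5)³/6 - (11/3)·(6/5)²/2)/2000 = -121/125000 m
Load 2 — applied couple M₀=8 kN·m at a=3 m (b=L-a=3):
  y_2 = (R_Ax³/6 - M_Ax²/2)/EI  [x≤a] with R_A=2, M_A=2 = (2·(6/5)³/6 - 2·(6/5)²/2)/2000 = -27/62500 m
Load 3 — applied couple M₀=-2 kN·m at a=12/5 m (b=L-a=18/5):
  y_3 = (R_Ax³/6 - M_Ax²/2)/EI  [x≤a] with R_A=-12/25, M_A=-6/25 = ((-12/25)·(6/5)³/6 - (-6/25)·(6/5)²/2)/2000 = 27/1562500 m
Load 4 — triangular load w₀=-3 kN/m (0→w₀ over full span):
  y_4 = -w₀x²(L-x)²(x+2L)/(120LEI) = -(-3)·(6/5)²·(6-(6/5))²·((6/5)+2·6)/(120·6·2000) = 1782/1953125 m
Superposition: y = Σ y_i = -7349/15625000 m ≈ -0.000470 m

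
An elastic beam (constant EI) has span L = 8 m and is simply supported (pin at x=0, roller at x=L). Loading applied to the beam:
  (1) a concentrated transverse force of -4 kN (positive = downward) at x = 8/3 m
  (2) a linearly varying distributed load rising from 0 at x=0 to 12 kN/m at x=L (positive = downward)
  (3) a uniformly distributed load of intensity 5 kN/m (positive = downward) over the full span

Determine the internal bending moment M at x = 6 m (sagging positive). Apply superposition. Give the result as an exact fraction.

Load 1 — point force P=-4 kN at a=8/3 m (b=L-a=16/3):
  M_1 = Pa(L-x)/L  [x>a] = (-4)·(8/3)·(8-6)/8 = -8/3 kN·m
Load 2 — triangular load w₀=12 kN/m (0→w₀ over full span):
  M_2 = w₀Lx/6 - w₀x³/(6L) = 12·8·6/6 - 12·6³/(6·8) = 42 kN·m
Load 3 — uniform load w=5 kN/m over full span:
  M_3 = wx(L-x)/2 = 5·6·(8-6)/2 = 30 kN·m
Superposition: M = Σ M_i = 208/3 kN·m ≈ 69.333333 kN·m

M(6) = 208/3 kN·m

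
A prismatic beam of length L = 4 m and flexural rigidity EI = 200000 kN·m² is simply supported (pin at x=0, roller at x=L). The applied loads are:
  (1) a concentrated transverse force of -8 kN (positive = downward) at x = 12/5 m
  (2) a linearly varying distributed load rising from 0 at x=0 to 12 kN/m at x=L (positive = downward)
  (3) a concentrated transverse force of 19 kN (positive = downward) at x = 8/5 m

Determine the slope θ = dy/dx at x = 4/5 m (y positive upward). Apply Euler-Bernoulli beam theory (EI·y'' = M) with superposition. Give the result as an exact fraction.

Load 1 — point force P=-8 kN at a=12/5 m (b=L-a=8/5):
  θ_1 = -Pb(L²-b²-3x²)/(6LEI)  [x≤a] = -(-8)·(8/5)·(4²-(8/5)²-3·(4/5)²)/(6·4·200000) = 12/390625 rad
Load 2 — triangular load w₀=12 kN/m (0→w₀ over full span):
  θ_2 = -w₀(7L⁴-30L²x²+15x⁴)/(360LEI) = -12·(7·4⁴-30·4²·(4/5)²+15·(4/5)⁴)/(360·4·200000) = -364/5859375 rad
Load 3 — point force P=19 kN at a=8/5 m (b=L-a=12/5):
  θ_3 = -Pb(L²-b²-3x²)/(6LEI)  [x≤a] = -19·(12/5)·(4²-(12/5)²-3·(4/5)²)/(6·4·200000) = -247/3125000 rad
Superposition: θ = Σ θ_i = -5177/46875000 rad ≈ -0.000110 rad

θ(4/5) = -5177/46875000 rad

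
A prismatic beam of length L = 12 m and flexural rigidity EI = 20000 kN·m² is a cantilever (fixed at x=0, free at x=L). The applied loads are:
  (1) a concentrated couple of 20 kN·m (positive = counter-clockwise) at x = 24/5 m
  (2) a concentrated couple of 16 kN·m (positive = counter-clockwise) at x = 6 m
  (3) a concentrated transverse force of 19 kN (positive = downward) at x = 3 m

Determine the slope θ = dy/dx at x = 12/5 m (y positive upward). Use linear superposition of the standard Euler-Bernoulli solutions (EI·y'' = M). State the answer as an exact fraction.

Load 1 — applied couple M₀=20 kN·m at a=24/5 m (b=L-a=36/5):
  θ_1 = M₀x/EI  [x≤a] = 20·(12/5)/20000 = 3/1250 rad
Load 2 — applied couple M₀=16 kN·m at a=6 m (b=L-a=6):
  θ_2 = M₀x/EI  [x≤a] = 16·(12/5)/20000 = 6/3125 rad
Load 3 — point force P=19 kN at a=3 m (b=L-a=9):
  θ_3 = -Px(2a-x)/(2EI)  [x≤a] = -19·(12/5)·(2·3-(12/5))/(2·20000) = -513/125000 rad
Superposition: θ = Σ θ_i = 27/125000 rad ≈ 0.000216 rad

θ(12/5) = 27/125000 rad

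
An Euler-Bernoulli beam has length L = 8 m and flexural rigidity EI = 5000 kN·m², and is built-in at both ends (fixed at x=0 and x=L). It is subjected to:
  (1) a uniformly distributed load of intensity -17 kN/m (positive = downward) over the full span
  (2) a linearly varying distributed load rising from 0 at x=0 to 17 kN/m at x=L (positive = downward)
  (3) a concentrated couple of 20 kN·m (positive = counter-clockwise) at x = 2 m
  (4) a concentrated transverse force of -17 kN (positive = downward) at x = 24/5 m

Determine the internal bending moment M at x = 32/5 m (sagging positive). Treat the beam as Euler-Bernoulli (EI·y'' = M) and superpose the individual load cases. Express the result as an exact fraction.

M(32/5) = 65893/7500 kN·m

Load 1 — uniform load w=-17 kN/m over full span:
  M_1 = wLx/2 - wL²/12 - wx²/2 = (-17)·8·(32/5)/2 - (-17)·8²/12 - (-17)·(32/5)²/2 = 272/75 kN·m
Load 2 — triangular load w₀=17 kN/m (0→w₀ over full span):
  M_2 = 3w₀Lx/20 - w₀L²/30 - w₀x³/(6L) = 3·17·8·(32/5)/20 - 17·8²/30 - 17·(32/5)³/(6·8) = 544/375 kN·m
Load 3 — applied couple M₀=20 kN·m at a=2 m (b=L-a=6):
  M_3 = R_Ax - M_A - M₀  [x>a] with R_A=45/16, M_A=-15/4 = (45/16)·(32/5) - (-15/4) - 20 = 7/4 kN·m
Load 4 — point force P=-17 kN at a=24/5 m (b=L-a=16/5):
  M_4 = Pa²(a+3b)(L-x)/L³ - Pa²b/L²  [x>a] = (-17)·(24/5)²·((24/5)+3·(16/5))·(8-(32/5))/8³ - (-17)·(24/5)²·(16/5)/8² = 1224/625 kN·m
Superposition: M = Σ M_i = 65893/7500 kN·m ≈ 8.785733 kN·m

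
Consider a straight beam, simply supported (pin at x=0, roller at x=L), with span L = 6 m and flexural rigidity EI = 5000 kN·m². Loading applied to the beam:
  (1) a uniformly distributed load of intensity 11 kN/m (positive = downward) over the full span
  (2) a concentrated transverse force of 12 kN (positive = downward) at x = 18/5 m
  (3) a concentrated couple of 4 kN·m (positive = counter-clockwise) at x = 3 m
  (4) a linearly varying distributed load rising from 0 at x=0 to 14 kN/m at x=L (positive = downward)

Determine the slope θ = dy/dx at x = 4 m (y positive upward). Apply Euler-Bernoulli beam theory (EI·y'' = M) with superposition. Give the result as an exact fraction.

Load 1 — uniform load w=11 kN/m over full span:
  θ_1 = -w(L³-6Lx²+4x³)/(24EI) = -11·(6³-6·6·4²+4·4³)/(24·5000) = 143/15000 rad
Load 2 — point force P=12 kN at a=18/5 m (b=L-a=12/5):
  θ_2 = -Pa(2L²-6Lx+3x²+a²)/(6LEI)  [x>a] = -12·(18/5)·(2·6²-6·6·4+3·4²+(18/5)²)/(6·6·5000) = 207/78125 rad
Load 3 — applied couple M₀=4 kN·m at a=3 m (b=L-a=3):
  θ_3 = (M₀x²/(2L)-M₀(x-a)+C₁)/EI  [x>a] with C₁=M₀(3b²-L²)/(6L)=-1 = (4·4²/(2·6)-4·(4-3)+(-1))/5000 = 1/15000 rad
Load 4 — triangular load w₀=14 kN/m (0→w₀ over full span):
  θ_4 = -w₀(7L⁴-30L²x²+15x⁴)/(360LEI) = -14·(7·6⁴-30·6²·4²+15·4⁴)/(360·6·5000) = 637/112500 rad
Superposition: θ = Σ θ_i = 50377/2812500 rad ≈ 0.017912 rad

θ(4) = 50377/2812500 rad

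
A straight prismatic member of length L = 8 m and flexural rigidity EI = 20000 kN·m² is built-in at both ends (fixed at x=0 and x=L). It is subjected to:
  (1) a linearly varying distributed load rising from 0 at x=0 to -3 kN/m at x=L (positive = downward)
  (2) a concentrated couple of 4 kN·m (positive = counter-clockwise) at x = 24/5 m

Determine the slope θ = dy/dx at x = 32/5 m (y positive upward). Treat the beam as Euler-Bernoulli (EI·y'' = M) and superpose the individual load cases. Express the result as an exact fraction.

θ(32/5) = -1/3125 rad

Load 1 — triangular load w₀=-3 kN/m (0→w₀ over full span):
  θ_1 = -w₀(2x(L-x)(L-2x)(x+2L)+x²(L-x)²)/(120LEI) = -(-3)·(2·(32/5)·(8-(32/5))·(8-2·(32/5))·((32/5)+2·8)+(32/5)²·(8-(32/5))²)/(120·8·20000) = -128/390625 rad
Load 2 — applied couple M₀=4 kN·m at a=24/5 m (b=L-a=16/5):
  θ_2 = (R_Ax²/2 - M_Ax - M₀(x-a))/EI  [x>a] with R_A=18/25, M_A=32/25 = ((18/25)·(32/5)²/2 - (32/25)·(32/5) - 4·((32/5)-(24/5)))/20000 = 3/390625 rad
Superposition: θ = Σ θ_i = -1/3125 rad ≈ -0.000320 rad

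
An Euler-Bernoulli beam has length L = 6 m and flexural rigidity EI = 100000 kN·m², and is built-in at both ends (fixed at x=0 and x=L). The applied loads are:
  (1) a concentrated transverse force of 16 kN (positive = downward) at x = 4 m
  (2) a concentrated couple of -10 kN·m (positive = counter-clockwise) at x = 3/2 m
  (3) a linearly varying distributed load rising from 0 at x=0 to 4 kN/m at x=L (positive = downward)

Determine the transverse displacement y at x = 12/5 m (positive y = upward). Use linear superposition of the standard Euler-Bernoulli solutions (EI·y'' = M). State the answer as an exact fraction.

Load 1 — point force P=16 kN at a=4 m (b=L-a=2):
  y_1 = -Pb²x²(3aL-(3a+b)x)/(6L³EI)  [x≤a] = -16·2²·(12/5)²·(3·4·6-(3·4+2)·(12/5))/(6·6³·100000) = -128/1171875 m
Load 2 — applied couple M₀=-10 kN·m at a=3/2 m (b=L-a=9/2):
  y_2 = (R_Ax³/6 - M_Ax²/2 - M₀(x-a)²/2)/EI  [x>a] with R_A=-15/8, M_A=15/8 = ((-15/8)·(12/5)³/6 - (15/8)·(12/5)²/2 - (-10)·((12/5)-(3/2))²/2)/100000 = -567/10000000 m
Load 3 — triangular load w₀=4 kN/m (0→w₀ over full span):
  y_3 = -w₀x²(L-x)²(x+2L)/(120LEI) = -4·(12/5)²·(6-(12/5))²·((12/5)+2·6)/(120·6·100000) = -2916/48828125 m
Superposition: y = Σ y_i = -4230869/18750000000 m ≈ -0.000226 m

y(12/5) = -4230869/18750000000 m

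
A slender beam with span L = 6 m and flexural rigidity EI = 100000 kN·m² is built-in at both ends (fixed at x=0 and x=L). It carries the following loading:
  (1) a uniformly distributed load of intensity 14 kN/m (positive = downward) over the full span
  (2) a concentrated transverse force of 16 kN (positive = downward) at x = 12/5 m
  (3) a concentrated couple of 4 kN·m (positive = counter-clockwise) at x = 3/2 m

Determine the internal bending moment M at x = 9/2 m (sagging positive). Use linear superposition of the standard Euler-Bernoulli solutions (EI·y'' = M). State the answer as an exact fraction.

M(9/2) = 4607/1000 kN·m

Load 1 — uniform load w=14 kN/m over full span:
  M_1 = wLx/2 - wL²/12 - wx²/2 = 14·6·(9/2)/2 - 14·6²/12 - 14·(9/2)²/2 = 21/4 kN·m
Load 2 — point force P=16 kN at a=12/5 m (b=L-a=18/5):
  M_2 = Pa²(a+3b)(L-x)/L³ - Pa²b/L²  [x>a] = 16·(12/5)²·((12/5)+3·(18/5))·(6-(9/2))/6³ - 16·(12/5)²·(18/5)/6² = -96/125 kN·m
Load 3 — applied couple M₀=4 kN·m at a=3/2 m (b=L-a=9/2):
  M_3 = R_Ax - M_A - M₀  [x>a] with R_A=3/4, M_A=-3/4 = (3/4)·(9/2) - (-3/4) - 4 = 1/8 kN·m
Superposition: M = Σ M_i = 4607/1000 kN·m ≈ 4.607000 kN·m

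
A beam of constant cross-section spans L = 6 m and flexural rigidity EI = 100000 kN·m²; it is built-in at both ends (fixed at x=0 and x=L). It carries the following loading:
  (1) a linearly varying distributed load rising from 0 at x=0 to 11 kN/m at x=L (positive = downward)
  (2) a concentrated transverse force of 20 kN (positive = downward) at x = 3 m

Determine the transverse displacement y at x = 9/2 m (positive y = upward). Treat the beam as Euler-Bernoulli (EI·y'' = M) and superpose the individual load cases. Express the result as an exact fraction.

y(9/2) = -58203/256000000 m

Load 1 — triangular load w₀=11 kN/m (0→w₀ over full span):
  y_1 = -w₀x²(L-x)²(x+2L)/(120LEI) = -11·(9/2)²·(6-(9/2))²·((9/2)+2·6)/(120·6·100000) = -29403/256000000 m
Load 2 — point force P=20 kN at a=3 m (b=L-a=3):
  y_2 = -Pa²(L-x)²(3bL-(3b+a)(L-x))/(6L³EI)  [x>a] = -20·3²·(6-(9/2))²·(3·3·6-(3·3+3)·(6-(9/2)))/(6·6³·100000) = -9/80000 m
Superposition: y = Σ y_i = -58203/256000000 m ≈ -0.000227 m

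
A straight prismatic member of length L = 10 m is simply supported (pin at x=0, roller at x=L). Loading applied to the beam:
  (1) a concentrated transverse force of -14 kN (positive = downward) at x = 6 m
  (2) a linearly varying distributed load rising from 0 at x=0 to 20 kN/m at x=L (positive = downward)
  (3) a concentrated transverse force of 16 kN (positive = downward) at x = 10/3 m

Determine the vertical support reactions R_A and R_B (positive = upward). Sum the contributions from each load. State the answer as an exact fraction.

R_A = 192/5 kN, R_B = 318/5 kN

Load 1 — point force P=-14 kN at a=6 m (b=L-a=4):
  R_A = Pb/L = (-14)·4/10 = -28/5 kN
  R_B = Pa/L = (-14)·6/10 = -42/5 kN
Load 2 — triangular load w₀=20 kN/m (0→w₀ over full span):
  R_A = w₀L/6 = 20·10/6 = 100/3 kN
  R_B = w₀L/3 = 20·10/3 = 200/3 kN
Load 3 — point force P=16 kN at a=10/3 m (b=L-a=20/3):
  R_A = Pb/L = 16·(20/3)/10 = 32/3 kN
  R_B = Pa/L = 16·(10/3)/10 = 16/3 kN
Superposition: R_A = 192/5 kN, R_B = 318/5 kN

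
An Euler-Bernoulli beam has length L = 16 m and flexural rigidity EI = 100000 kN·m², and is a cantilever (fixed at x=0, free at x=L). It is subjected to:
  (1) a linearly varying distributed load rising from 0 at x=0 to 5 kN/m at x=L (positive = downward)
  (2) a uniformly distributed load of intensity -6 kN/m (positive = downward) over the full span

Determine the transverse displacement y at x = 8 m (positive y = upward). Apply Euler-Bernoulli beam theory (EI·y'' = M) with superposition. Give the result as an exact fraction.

Load 1 — triangular load w₀=5 kN/m (0→w₀ over full span):
  y_1 = (w₀Lx³/12-w₀L²x²/6-w₀x⁵/(120L))/EI = (5·16·8³/12-5·16²·8²/6-5·8⁵/(120·16))/100000 = -968/9375 m
Load 2 — uniform load w=-6 kN/m over full span:
  y_2 = -wx²(x²-4Lx+6L²)/(24EI) = -(-6)·8²·(8²-4·16·8+6·16²)/(24·100000) = 544/3125 m
Superposition: y = Σ y_i = 664/9375 m ≈ 0.070827 m

y(8) = 664/9375 m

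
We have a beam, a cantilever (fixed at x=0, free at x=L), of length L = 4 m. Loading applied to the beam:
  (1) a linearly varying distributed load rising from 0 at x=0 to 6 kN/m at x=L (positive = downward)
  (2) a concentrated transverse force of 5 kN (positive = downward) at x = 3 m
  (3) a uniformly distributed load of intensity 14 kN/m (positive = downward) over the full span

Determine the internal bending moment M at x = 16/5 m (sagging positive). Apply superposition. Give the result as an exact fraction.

M(16/5) = -784/125 kN·m

Load 1 — triangular load w₀=6 kN/m (0→w₀ over full span):
  M_1 = w₀Lx/2 - w₀L²/3 - w₀x³/(6L) = 6·4·(16/5)/2 - 6·4²/3 - 6·(16/5)³/(6·4) = -224/125 kN·m
Load 2 — point force P=5 kN at a=3 m (b=L-a=1):
  M_2 = 0  [x>a] = 0 kN·m
Load 3 — uniform load w=14 kN/m over full span:
  M_3 = -w(L-x)²/2 = -14·(4-(16/5))²/2 = -112/25 kN·m
Superposition: M = Σ M_i = -784/125 kN·m ≈ -6.272000 kN·m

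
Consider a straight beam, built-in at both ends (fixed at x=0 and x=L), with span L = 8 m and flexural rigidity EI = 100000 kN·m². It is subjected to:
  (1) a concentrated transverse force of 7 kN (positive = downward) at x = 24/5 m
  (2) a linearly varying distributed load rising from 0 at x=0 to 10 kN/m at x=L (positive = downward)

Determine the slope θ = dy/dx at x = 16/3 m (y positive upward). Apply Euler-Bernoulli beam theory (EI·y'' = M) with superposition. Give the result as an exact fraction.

θ(16/3) = 19103/94921875 rad

Load 1 — point force P=7 kN at a=24/5 m (b=L-a=16/5):
  θ_1 = Pa²(L-x)(2bL-(3b+a)(L-x))/(2L³EI)  [x>a] = 7·(24/5)²·(8-(16/3))·(2·(16/5)·8-(3·(16/5)+(24/5))·(8-(16/3)))/(2·8³·100000) = 21/390625 rad
Load 2 — triangular load w₀=10 kN/m (0→w₀ over full span):
  θ_2 = -w₀(2x(L-x)(L-2x)(x+2L)+x²(L-x)²)/(120LEI) = -10·(2·(16/3)·(8-(16/3))·(8-2·(16/3))·((16/3)+2·8)+(16/3)²·(8-(16/3))²)/(120·8·100000) = 112/759375 rad
Superposition: θ = Σ θ_i = 19103/94921875 rad ≈ 0.000201 rad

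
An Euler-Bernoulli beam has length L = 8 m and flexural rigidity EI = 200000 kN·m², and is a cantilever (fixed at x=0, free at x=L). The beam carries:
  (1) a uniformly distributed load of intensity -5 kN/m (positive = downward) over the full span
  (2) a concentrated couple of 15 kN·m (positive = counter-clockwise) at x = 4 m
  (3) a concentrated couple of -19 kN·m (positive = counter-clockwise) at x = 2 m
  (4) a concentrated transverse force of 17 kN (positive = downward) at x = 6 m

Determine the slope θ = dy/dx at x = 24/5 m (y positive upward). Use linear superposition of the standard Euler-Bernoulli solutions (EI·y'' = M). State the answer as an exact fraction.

Load 1 — uniform load w=-5 kN/m over full span:
  θ_1 = -wx(x²-3Lx+3L²)/(6EI) = -(-5)·(24/5)·((24/5)²-3·8·(24/5)+3·8²)/(6·200000) = 156/78125 rad
Load 2 — applied couple M₀=15 kN·m at a=4 m (b=L-a=4):
  θ_2 = M₀a/EI  [x>a] = 15·4/200000 = 3/10000 rad
Load 3 — applied couple M₀=-19 kN·m at a=2 m (b=L-a=6):
  θ_3 = M₀a/EI  [x>a] = (-19)·2/200000 = -19/100000 rad
Load 4 — point force P=17 kN at a=6 m (b=L-a=2):
  θ_4 = -Px(2a-x)/(2EI)  [x≤a] = -17·(24/5)·(2·6-(24/5))/(2·200000) = -459/312500 rad
Superposition: θ = Σ θ_i = 319/500000 rad ≈ 0.000638 rad

θ(24/5) = 319/500000 rad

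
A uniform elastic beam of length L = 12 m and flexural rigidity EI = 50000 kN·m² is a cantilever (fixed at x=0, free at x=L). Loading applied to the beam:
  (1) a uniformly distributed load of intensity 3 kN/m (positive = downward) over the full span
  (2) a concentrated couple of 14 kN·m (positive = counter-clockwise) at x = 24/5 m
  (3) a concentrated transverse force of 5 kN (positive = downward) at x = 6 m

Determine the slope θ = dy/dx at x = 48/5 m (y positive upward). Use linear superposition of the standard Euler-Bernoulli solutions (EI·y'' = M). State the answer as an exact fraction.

θ(48/5) = -54993/3125000 rad

Load 1 — uniform load w=3 kN/m over full span:
  θ_1 = -wx(x²-3Lx+3L²)/(6EI) = -3·(48/5)·((48/5)²-3·12·(48/5)+3·12²)/(6·50000) = -6696/390625 rad
Load 2 — applied couple M₀=14 kN·m at a=24/5 m (b=L-a=36/5):
  θ_2 = M₀a/EI  [x>a] = 14·(24/5)/50000 = 21/15625 rad
Load 3 — point force P=5 kN at a=6 m (b=L-a=6):
  θ_3 = -Pa²/(2EI)  [x>a] = -5·6²/(2·50000) = -9/5000 rad
Superposition: θ = Σ θ_i = -54993/3125000 rad ≈ -0.017598 rad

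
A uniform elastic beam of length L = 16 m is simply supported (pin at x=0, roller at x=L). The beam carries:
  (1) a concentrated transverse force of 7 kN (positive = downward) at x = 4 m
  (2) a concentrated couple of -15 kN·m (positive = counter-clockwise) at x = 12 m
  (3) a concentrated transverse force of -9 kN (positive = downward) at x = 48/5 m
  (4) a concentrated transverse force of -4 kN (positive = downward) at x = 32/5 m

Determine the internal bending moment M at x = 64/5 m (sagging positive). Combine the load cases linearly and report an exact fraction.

M(64/5) = -69/5 kN·m

Load 1 — point force P=7 kN at a=4 m (b=L-a=12):
  M_1 = Pa(L-x)/L  [x>a] = 7·4·(16-(64/5))/16 = 28/5 kN·m
Load 2 — applied couple M₀=-15 kN·m at a=12 m (b=L-a=4):
  M_2 = M₀x/L - M₀  [x>a] = (-15)·(64/5)/16 - (-15) = 3 kN·m
Load 3 — point force P=-9 kN at a=48/5 m (b=L-a=32/5):
  M_3 = Pa(L-x)/L  [x>a] = (-9)·(48/5)·(16-(64/5))/16 = -432/25 kN·m
Load 4 — point force P=-4 kN at a=32/5 m (b=L-a=48/5):
  M_4 = Pa(L-x)/L  [x>a] = (-4)·(32/5)·(16-(64/5))/16 = -128/25 kN·m
Superposition: M = Σ M_i = -69/5 kN·m ≈ -13.800000 kN·m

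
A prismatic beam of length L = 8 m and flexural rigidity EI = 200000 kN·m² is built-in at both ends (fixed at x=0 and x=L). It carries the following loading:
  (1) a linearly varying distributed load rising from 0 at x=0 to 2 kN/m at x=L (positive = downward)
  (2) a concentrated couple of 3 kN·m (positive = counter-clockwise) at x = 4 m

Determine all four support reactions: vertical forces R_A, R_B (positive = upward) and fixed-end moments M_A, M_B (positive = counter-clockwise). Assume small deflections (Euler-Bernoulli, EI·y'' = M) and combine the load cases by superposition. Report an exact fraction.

Load 1 — triangular load w₀=2 kN/m (0→w₀ over full span):
  R_A = 3w₀L/20 = 3·2·8/20 = 12/5 kN
  M_A = w₀L²/30 = 2·8²/30 = 64/15 kN·m
  R_B = 7w₀L/20 = 7·2·8/20 = 28/5 kN
  M_B = -w₀L²/20 = -2·8²/20 = -32/5 kN·m
Load 2 — applied couple M₀=3 kN·m at a=4 m (b=L-a=4):
  R_A = 6M₀ab/L³ = 6·3·4·4/8³ = 9/16 kN
  M_A = M₀b(2a-b)/L² = 3·4·(2·4-4)/8² = 3/4 kN·m
  R_B = -6M₀ab/L³ = -6·3·4·4/8³ = -9/16 kN
  M_B = M₀a(2b-a)/L² = 3·4·(2·4-4)/8² = 3/4 kN·m
Superposition: R_A = 237/80 kN, M_A = 301/60 kN·m, R_B = 403/80 kN, M_B = -113/20 kN·m

R_A = 237/80 kN, M_A = 301/60 kN·m, R_B = 403/80 kN, M_B = -113/20 kN·m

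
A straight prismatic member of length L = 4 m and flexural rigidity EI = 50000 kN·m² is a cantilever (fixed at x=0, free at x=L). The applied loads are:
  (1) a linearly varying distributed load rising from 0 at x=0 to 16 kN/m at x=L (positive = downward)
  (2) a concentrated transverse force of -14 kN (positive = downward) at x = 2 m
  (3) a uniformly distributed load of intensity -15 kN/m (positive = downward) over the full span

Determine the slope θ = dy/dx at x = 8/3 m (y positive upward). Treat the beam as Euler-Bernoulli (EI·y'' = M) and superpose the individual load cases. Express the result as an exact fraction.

θ(8/3) = 3637/3037500 rad

Load 1 — triangular load w₀=16 kN/m (0→w₀ over full span):
  θ_1 = (w₀Lx²/4-w₀L²x/3-w₀x⁴/(24L))/EI = (16·4·(8/3)²/4-16·4²·(8/3)/3-16·(8/3)⁴/(24·4))/50000 = -1856/759375 rad
Load 2 — point force P=-14 kN at a=2 m (b=L-a=2):
  θ_2 = -Pa²/(2EI)  [x>a] = -(-14)·2²/(2·50000) = 7/12500 rad
Load 3 — uniform load w=-15 kN/m over full span:
  θ_3 = -wx(x²-3Lx+3L²)/(6EI) = -(-15)·(8/3)·((8/3)²-3·4·(8/3)+3·4²)/(6·50000) = 52/16875 rad
Superposition: θ = Σ θ_i = 3637/3037500 rad ≈ 0.001197 rad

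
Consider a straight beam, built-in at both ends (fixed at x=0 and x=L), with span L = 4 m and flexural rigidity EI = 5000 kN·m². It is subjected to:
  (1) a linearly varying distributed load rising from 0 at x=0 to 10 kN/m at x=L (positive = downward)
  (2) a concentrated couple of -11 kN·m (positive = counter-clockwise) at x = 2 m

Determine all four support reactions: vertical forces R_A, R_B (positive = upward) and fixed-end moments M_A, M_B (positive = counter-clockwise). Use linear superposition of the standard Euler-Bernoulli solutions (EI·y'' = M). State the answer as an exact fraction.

Load 1 — triangular load w₀=10 kN/m (0→w₀ over full span):
  R_A = 3w₀L/20 = 3·10·4/20 = 6 kN
  M_A = w₀L²/30 = 10·4²/30 = 16/3 kN·m
  R_B = 7w₀L/20 = 7·10·4/20 = 14 kN
  M_B = -w₀L²/20 = -10·4²/20 = -8 kN·m
Load 2 — applied couple M₀=-11 kN·m at a=2 m (b=L-a=2):
  R_A = 6M₀ab/L³ = 6·(-11)·2·2/4³ = -33/8 kN
  M_A = M₀b(2a-b)/L² = (-11)·2·(2·2-2)/4² = -11/4 kN·m
  R_B = -6M₀ab/L³ = -6·(-11)·2·2/4³ = 33/8 kN
  M_B = M₀a(2b-a)/L² = (-11)·2·(2·2-2)/4² = -11/4 kN·m
Superposition: R_A = 15/8 kN, M_A = 31/12 kN·m, R_B = 145/8 kN, M_B = -43/4 kN·m

R_A = 15/8 kN, M_A = 31/12 kN·m, R_B = 145/8 kN, M_B = -43/4 kN·m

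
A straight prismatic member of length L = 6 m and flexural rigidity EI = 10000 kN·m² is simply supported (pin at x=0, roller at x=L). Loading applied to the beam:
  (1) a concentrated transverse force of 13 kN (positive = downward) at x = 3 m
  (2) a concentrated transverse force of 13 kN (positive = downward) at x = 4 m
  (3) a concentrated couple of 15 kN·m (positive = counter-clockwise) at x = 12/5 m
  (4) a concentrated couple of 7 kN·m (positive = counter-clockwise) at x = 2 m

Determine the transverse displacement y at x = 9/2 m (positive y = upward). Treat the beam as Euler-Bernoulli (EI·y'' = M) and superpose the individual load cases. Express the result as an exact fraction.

Load 1 — point force P=13 kN at a=3 m (b=L-a=3):
  y_1 = -Pa(L-x)(2Lx-a²-x²)/(6LEI)  [x>a] = -13·3·(6-(9/2))·(2·6·(9/2)-3²-(9/2)²)/(6·6·10000) = -1287/320000 m
Load 2 — point force P=13 kN at a=4 m (b=L-a=2):
  y_2 = -Pa(L-x)(2Lx-a²-x²)/(6LEI)  [x>a] = -13·4·(6-(9/2))·(2·6·(9/2)-4²-(9/2)²)/(6·6·10000) = -923/240000 m
Load 3 — applied couple M₀=15 kN·m at a=12/5 m (b=L-a=18/5):
  y_3 = (M₀x³/(6L)-M₀(x-a)²/2+C₁x)/EI  [x>a] with C₁=M₀(3b²-L²)/(6L)=6/5 = (15·(9/2)³/(6·6)-15·((9/2)-(12/5))²/2+(6/5)·(9/2))/10000 = 1647/1600000 m
Load 4 — applied couple M₀=7 kN·m at a=2 m (b=L-a=4):
  y_4 = (M₀x³/(6L)-M₀(x-a)²/2+C₁x)/EI  [x>a] with C₁=M₀(3b²-L²)/(6L)=7/3 = (7·(9/2)³/(6·6)-7·((9/2)-2)²/2+(7/3)·(9/2))/10000 = 203/320000 m
Superposition: y = Σ y_i = -29779/4800000 m ≈ -0.006204 m

y(9/2) = -29779/4800000 m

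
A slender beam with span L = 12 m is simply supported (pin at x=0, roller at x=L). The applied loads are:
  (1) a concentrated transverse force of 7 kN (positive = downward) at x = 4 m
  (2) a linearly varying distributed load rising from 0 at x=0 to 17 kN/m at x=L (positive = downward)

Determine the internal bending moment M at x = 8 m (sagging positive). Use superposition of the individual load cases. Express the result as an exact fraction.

M(8) = 1444/9 kN·m

Load 1 — point force P=7 kN at a=4 m (b=L-a=8):
  M_1 = Pa(L-x)/L  [x>a] = 7·4·(12-8)/12 = 28/3 kN·m
Load 2 — triangular load w₀=17 kN/m (0→w₀ over full span):
  M_2 = w₀Lx/6 - w₀x³/(6L) = 17·12·8/6 - 17·8³/(6·12) = 1360/9 kN·m
Superposition: M = Σ M_i = 1444/9 kN·m ≈ 160.444444 kN·m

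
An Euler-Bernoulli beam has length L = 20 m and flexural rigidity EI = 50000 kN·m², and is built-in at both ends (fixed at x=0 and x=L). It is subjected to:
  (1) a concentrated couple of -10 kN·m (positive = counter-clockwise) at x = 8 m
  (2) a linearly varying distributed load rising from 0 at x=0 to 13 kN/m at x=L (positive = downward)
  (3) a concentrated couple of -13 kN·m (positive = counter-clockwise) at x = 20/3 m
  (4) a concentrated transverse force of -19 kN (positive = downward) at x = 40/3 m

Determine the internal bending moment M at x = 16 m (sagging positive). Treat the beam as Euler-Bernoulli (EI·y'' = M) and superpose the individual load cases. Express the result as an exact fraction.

M(16) = 431/75 kN·m

Load 1 — applied couple M₀=-10 kN·m at a=8 m (b=L-a=12):
  M_1 = R_Ax - M_A - M₀  [x>a] with R_A=-18/25, M_A=-6/5 = (-18/25)·16 - (-6/5) - (-10) = -8/25 kN·m
Load 2 — triangular load w₀=13 kN/m (0→w₀ over full span):
  M_2 = 3w₀Lx/20 - w₀L²/30 - w₀x³/(6L) = 3·13·20·16/20 - 13·20²/30 - 13·16³/(6·20) = 104/15 kN·m
Load 3 — applied couple M₀=-13 kN·m at a=20/3 m (b=L-a=40/3):
  M_3 = R_Ax - M_A - M₀  [x>a] with R_A=-13/15, M_A=0 = (-13/15)·16 - 0 - (-13) = -13/15 kN·m
Load 4 — point force P=-19 kN at a=40/3 m (b=L-a=20/3):
  M_4 = Pa²(a+3b)(L-x)/L³ - Pa²b/L²  [x>a] = (-19)·(40/3)²·((40/3)+3·(20/3))·(20-16)/20³ - (-19)·(40/3)²·(20/3)/20² = 0 kN·m
Superposition: M = Σ M_i = 431/75 kN·m ≈ 5.746667 kN·m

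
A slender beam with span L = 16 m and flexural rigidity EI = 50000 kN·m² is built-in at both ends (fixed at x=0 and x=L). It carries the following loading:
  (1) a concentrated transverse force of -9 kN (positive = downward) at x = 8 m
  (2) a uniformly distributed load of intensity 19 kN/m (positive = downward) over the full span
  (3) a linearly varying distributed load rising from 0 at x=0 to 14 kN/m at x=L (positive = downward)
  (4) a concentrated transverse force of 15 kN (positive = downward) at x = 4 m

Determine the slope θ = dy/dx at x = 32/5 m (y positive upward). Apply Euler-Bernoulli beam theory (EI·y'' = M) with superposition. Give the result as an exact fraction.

Load 1 — point force P=-9 kN at a=8 m (b=L-a=8):
  θ_1 = -Pb²x(2aL-(3a+b)x)/(2L³EI)  [x≤a] = -(-9)·8²·(32/5)·(2·8·16-(3·8+8)·(32/5))/(2·16³·50000) = 36/78125 rad
Load 2 — uniform load w=19 kN/m over full span:
  θ_2 = -wx(L-x)(L-2x)/(12EI) = -19·(32/5)·(16-(32/5))·(16-2·(32/5))/(12·50000) = -2432/390625 rad
Load 3 — triangular load w₀=14 kN/m (0→w₀ over full span):
  θ_3 = -w₀(2x(L-x)(L-2x)(x+2L)+x²(L-x)²)/(120LEI) = -14·(2·(32/5)·(16-(32/5))·(16-2·(32/5))·((32/5)+2·16)+(32/5)²·(16-(32/5))²)/(120·16·50000) = -5376/1953125 rad
Load 4 — point force P=15 kN at a=4 m (b=L-a=12):
  θ_4 = Pa²(L-x)(2bL-(3b+a)(L-x))/(2L³EI)  [x>a] = 15·4²·(16-(32/5))·(2·12·16-(3·12+4)·(16-(32/5)))/(2·16³·50000) = 0 rad
Superposition: θ = Σ θ_i = -16636/1953125 rad ≈ -0.008518 rad

θ(32/5) = -16636/1953125 rad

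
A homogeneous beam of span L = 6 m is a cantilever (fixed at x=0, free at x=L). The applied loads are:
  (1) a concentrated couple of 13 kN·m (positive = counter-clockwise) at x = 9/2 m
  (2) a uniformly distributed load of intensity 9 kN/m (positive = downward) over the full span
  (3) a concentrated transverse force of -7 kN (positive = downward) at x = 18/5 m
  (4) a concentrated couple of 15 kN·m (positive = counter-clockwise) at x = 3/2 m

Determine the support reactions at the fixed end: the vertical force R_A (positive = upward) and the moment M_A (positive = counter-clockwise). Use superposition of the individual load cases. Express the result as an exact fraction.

Load 1 — applied couple M₀=13 kN·m at a=9/2 m (b=L-a=3/2):
  R_A = 0 kN
  M_A = -M₀ = -13 kN·m
Load 2 — uniform load w=9 kN/m over full span:
  R_A = wL = 9·6 = 54 kN
  M_A = wL²/2 = 9·6²/2 = 162 kN·m
Load 3 — point force P=-7 kN at a=18/5 m (b=L-a=12/5):
  R_A = P = (-7) = -7 kN
  M_A = Pa = (-7)·(18/5) = -126/5 kN·m
Load 4 — applied couple M₀=15 kN·m at a=3/2 m (b=L-a=9/2):
  R_A = 0 kN
  M_A = -M₀ = -15 kN·m
Superposition: R_A = 47 kN, M_A = 544/5 kN·m

R_A = 47 kN, M_A = 544/5 kN·m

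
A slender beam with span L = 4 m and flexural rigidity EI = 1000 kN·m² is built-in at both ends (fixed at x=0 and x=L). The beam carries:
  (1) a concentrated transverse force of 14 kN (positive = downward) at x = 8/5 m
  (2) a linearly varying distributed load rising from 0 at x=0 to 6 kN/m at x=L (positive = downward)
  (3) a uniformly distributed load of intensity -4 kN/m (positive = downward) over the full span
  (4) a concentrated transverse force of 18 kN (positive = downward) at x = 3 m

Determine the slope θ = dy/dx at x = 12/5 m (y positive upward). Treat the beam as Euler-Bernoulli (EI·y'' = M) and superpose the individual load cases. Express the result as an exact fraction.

θ(12/5) = 736/390625 rad

Load 1 — point force P=14 kN at a=8/5 m (b=L-a=12/5):
  θ_1 = Pa²(L-x)(2bL-(3b+a)(L-x))/(2L³EI)  [x>a] = 14·(8/5)²·(4-(12/5))·(2·(12/5)·4-(3·(12/5)+(8/5))·(4-(12/5)))/(2·4³·1000) = 896/390625 rad
Load 2 — triangular load w₀=6 kN/m (0→w₀ over full span):
  θ_2 = -w₀(2x(L-x)(L-2x)(x+2L)+x²(L-x)²)/(120LEI) = -6·(2·(12/5)·(4-(12/5))·(4-2·(12/5))·((12/5)+2·4)+(12/5)²·(4-(12/5))²)/(120·4·1000) = 48/78125 rad
Load 3 — uniform load w=-4 kN/m over full span:
  θ_3 = -wx(L-x)(L-2x)/(12EI) = -(-4)·(12/5)·(4-(12/5))·(4-2·(12/5))/(12·1000) = -16/15625 rad
Load 4 — point force P=18 kN at a=3 m (b=L-a=1):
  θ_4 = -Pb²x(2aL-(3a+b)x)/(2L³EI)  [x≤a] = -18·1²·(12/5)·(2·3·4-(3·3+1)·(12/5))/(2·4³·1000) = 0 rad
Superposition: θ = Σ θ_i = 736/390625 rad ≈ 0.001884 rad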